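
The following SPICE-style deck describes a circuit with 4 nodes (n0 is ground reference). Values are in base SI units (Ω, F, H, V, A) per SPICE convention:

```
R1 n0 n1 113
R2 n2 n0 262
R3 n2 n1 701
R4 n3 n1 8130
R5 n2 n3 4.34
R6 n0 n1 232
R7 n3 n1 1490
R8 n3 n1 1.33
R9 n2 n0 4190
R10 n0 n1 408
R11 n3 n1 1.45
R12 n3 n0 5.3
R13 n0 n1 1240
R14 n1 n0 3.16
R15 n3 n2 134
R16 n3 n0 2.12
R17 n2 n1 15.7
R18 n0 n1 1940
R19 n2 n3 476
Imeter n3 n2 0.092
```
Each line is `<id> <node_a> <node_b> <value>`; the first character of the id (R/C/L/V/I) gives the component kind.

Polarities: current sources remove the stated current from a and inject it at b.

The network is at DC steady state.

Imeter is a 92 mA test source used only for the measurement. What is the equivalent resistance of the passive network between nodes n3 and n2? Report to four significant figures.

R_eq = 3.262 Ω

Element admittances at DC:
  Y(R1) = 0.008850 S between n0,n1
  Y(R2) = 0.003817 S between n2,n0
  Y(R3) = 0.001427 S between n2,n1
  Y(R4) = 0.0001230 S between n3,n1
  Y(R5) = 0.2304 S between n2,n3
  Y(R6) = 0.004310 S between n0,n1
  Y(R7) = 0.0006711 S between n3,n1
  Y(R8) = 0.7519 S between n3,n1
  Y(R9) = 0.0002387 S between n2,n0
  Y(R10) = 0.002451 S between n0,n1
  Y(R11) = 0.6897 S between n3,n1
  Y(R12) = 0.1887 S between n3,n0
  Y(R13) = 0.0008065 S between n0,n1
  Y(R14) = 0.3165 S between n1,n0
  Y(R15) = 0.007463 S between n3,n2
  Y(R16) = 0.4717 S between n3,n0
  Y(R17) = 0.06369 S between n2,n1
  Y(R18) = 0.0005155 S between n0,n1
  Y(R19) = 0.002101 S between n2,n3
  Imeter: injects 0.092 A into n2 (from n3)
Assemble and solve the 3×3 MNA system:
  V(n1)=0.006461  V(n2)=0.2950  V(n3)=-0.005073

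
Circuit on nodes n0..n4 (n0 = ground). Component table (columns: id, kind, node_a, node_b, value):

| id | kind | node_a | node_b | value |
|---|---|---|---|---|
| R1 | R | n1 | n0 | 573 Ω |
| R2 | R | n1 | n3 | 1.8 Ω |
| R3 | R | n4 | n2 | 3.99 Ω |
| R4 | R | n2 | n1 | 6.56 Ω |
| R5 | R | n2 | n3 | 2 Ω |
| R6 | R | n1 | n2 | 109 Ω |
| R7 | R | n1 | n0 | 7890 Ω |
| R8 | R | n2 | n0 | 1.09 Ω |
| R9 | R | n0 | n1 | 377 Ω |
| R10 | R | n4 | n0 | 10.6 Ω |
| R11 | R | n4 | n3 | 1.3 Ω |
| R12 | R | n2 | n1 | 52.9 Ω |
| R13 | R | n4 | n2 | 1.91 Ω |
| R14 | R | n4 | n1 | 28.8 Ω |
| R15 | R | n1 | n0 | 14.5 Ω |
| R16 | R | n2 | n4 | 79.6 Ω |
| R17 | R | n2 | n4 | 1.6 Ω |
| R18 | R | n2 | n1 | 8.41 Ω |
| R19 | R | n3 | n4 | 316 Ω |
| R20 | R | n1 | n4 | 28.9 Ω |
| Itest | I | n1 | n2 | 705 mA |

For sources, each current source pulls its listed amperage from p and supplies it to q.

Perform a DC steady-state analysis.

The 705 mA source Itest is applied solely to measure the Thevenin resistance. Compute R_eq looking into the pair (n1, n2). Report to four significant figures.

R_eq = 1.289 Ω

Element admittances at DC:
  Y(R1) = 0.001745 S between n1,n0
  Y(R2) = 0.5556 S between n1,n3
  Y(R3) = 0.2506 S between n4,n2
  Y(R4) = 0.1524 S between n2,n1
  Y(R5) = 0.5000 S between n2,n3
  Y(R6) = 0.009174 S between n1,n2
  Y(R7) = 0.0001267 S between n1,n0
  Y(R8) = 0.9174 S between n2,n0
  Y(R9) = 0.002653 S between n0,n1
  Y(R10) = 0.09434 S between n4,n0
  Y(R11) = 0.7692 S between n4,n3
  Y(R12) = 0.01890 S between n2,n1
  Y(R13) = 0.5236 S between n4,n2
  Y(R14) = 0.03472 S between n4,n1
  Y(R15) = 0.06897 S between n1,n0
  Y(R16) = 0.01256 S between n2,n4
  Y(R17) = 0.6250 S between n2,n4
  Y(R18) = 0.1189 S between n2,n1
  Y(R19) = 0.003165 S between n3,n4
  Y(R20) = 0.03460 S between n1,n4
  Itest: injects 0.705 A into n2 (from n1)
Assemble and solve the 4×4 MNA system:
  V(n1)=-0.8347  V(n2)=0.07369  V(n3)=-0.2616  V(n4)=-0.06639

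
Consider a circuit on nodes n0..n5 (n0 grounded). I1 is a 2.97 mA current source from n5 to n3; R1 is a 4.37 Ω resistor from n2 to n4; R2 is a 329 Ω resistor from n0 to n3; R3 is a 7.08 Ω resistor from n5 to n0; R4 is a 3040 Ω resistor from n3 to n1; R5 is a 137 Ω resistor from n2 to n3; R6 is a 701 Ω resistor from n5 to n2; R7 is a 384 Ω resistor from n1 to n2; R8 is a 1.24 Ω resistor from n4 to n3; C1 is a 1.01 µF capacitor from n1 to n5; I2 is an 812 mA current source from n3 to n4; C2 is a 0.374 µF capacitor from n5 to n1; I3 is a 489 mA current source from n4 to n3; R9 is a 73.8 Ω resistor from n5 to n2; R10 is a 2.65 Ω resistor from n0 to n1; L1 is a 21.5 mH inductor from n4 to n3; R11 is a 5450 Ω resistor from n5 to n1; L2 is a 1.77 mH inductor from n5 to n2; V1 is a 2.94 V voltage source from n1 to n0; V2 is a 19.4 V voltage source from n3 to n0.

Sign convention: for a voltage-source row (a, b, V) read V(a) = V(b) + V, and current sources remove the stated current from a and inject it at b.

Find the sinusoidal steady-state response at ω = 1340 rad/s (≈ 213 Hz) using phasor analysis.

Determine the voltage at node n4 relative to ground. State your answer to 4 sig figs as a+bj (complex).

Element admittances at ω=1340 rad/s:
  I1: injects 0.00297 A into n3 (from n5)
  Y(R1) = 0.2288+0.000j S between n2,n4
  Y(R2) = 0.003040+0.000j S between n0,n3
  Y(R3) = 0.1412+0.000j S between n5,n0
  Y(R4) = 0.0003289+0.000j S between n3,n1
  Y(R5) = 0.007299+0.000j S between n2,n3
  Y(R6) = 0.001427+0.000j S between n5,n2
  Y(R7) = 0.002604+0.000j S between n1,n2
  Y(R8) = 0.8065+0.000j S between n4,n3
  Y(C1) = 0.000+0.001353j S between n1,n5
  I2: injects 0.812 A into n4 (from n3)
  Y(C2) = 0.000+0.0005012j S between n5,n1
  I3: injects 0.489 A into n3 (from n4)
  Y(R9) = 0.01355+0.000j S between n5,n2
  Y(R10) = 0.3774+0.000j S between n0,n1
  Y(L1) = 0.000-0.03471j S between n4,n3
  Y(R11) = 0.0001835+0.000j S between n5,n1
  Y(L2) = 0.000-0.4216j S between n5,n2
  V1: constraint V(n1)−V(n0) = 2.94
  V2: constraint V(n3)−V(n0) = 19.4
Assemble and solve the 7×7 MNA system:
  V(n1)=2.940+0.000j  V(n2)=11.48+1.454j  V(n3)=19.40+0.000j  V(n4)=17.95+0.2729j  V(n5)=10.68-2.114j
  i(V1)=-1.076+0.01775j  i(V2)=-1.600+0.2809j

17.95+0.2729j V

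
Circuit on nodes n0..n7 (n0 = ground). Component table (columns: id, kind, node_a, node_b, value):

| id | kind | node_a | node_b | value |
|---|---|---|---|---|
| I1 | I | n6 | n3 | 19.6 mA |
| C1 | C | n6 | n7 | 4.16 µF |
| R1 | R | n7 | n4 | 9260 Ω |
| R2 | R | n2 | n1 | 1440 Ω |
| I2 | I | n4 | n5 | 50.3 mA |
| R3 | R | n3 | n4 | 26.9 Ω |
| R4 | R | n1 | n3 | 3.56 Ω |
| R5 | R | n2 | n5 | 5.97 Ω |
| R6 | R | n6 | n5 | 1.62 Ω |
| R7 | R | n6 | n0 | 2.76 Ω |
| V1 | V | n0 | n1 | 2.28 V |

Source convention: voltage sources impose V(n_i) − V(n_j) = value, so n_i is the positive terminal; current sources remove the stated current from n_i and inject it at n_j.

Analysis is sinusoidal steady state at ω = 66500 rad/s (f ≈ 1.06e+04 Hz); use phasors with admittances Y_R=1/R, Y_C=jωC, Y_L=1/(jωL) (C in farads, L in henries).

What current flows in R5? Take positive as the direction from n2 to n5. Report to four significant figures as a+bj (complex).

Apply KCL at each of the 7 non-ground nodes and solve the resulting linear system.
Node n1: branches {R2, R4, V1} → V_1 = -2.280+0.000j
Node n2: branches {R2, R5} → V_2 = 0.1476-4.384e-07j
Node n3: branches {I1, R3, R4} → V_3 = -2.388+5.696e-07j
Node n4: branches {R1, I2, R3} → V_4 = -3.730+4.873e-06j
Node n5: branches {I2, R5, R6} → V_5 = 0.1577-4.402e-07j
Node n6: branches {I1, C1, R6, R7} → V_6 = 0.07894-4.407e-07j
Node n7: branches {C1, R1} → V_7 = 0.07894+0.001486j
Source currents: i(V1)=0.02860-1.597e-07j

-0.001686+0.000j A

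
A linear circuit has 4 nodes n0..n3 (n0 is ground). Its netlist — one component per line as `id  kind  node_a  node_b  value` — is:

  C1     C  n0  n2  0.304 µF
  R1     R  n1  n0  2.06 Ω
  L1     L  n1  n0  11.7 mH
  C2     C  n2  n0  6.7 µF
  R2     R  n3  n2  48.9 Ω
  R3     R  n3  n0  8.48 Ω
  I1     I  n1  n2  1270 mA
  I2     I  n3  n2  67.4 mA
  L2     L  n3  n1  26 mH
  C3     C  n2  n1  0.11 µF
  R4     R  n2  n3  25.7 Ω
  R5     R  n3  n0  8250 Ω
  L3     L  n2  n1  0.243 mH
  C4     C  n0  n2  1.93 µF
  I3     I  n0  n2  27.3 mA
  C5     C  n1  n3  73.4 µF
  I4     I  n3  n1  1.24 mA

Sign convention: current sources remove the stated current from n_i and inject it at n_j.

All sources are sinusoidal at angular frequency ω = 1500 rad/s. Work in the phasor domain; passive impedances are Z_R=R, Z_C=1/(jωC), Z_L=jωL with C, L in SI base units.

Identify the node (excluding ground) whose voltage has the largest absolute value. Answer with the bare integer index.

Element admittances at ω=1500 rad/s:
  Y(C1) = 0.000+0.0004560j S between n0,n2
  Y(R1) = 0.4854+0.000j S between n1,n0
  Y(L1) = 0.000-0.05698j S between n1,n0
  Y(C2) = 0.000+0.01005j S between n2,n0
  Y(R2) = 0.02045+0.000j S between n3,n2
  Y(R3) = 0.1179+0.000j S between n3,n0
  I1: injects 1.27 A into n2 (from n1)
  I2: injects 0.0674 A into n2 (from n3)
  Y(L2) = 0.000-0.02564j S between n3,n1
  Y(C3) = 0.000+0.0001650j S between n2,n1
  Y(R4) = 0.03891+0.000j S between n2,n3
  Y(R5) = 0.0001212+0.000j S between n3,n0
  Y(L3) = 0.000-2.743j S between n2,n1
  Y(C4) = 0.000+0.002895j S between n0,n2
  I3: injects 0.0273 A into n2 (from n0)
  Y(C5) = 0.000+0.1101j S between n1,n3
  I4: injects 0.00124 A into n1 (from n3)
Assemble and solve the 3×3 MNA system:
  V(n1)=0.1191-0.05938j  V(n2)=0.1228+0.4336j  V(n3)=-0.1805+0.2877j

2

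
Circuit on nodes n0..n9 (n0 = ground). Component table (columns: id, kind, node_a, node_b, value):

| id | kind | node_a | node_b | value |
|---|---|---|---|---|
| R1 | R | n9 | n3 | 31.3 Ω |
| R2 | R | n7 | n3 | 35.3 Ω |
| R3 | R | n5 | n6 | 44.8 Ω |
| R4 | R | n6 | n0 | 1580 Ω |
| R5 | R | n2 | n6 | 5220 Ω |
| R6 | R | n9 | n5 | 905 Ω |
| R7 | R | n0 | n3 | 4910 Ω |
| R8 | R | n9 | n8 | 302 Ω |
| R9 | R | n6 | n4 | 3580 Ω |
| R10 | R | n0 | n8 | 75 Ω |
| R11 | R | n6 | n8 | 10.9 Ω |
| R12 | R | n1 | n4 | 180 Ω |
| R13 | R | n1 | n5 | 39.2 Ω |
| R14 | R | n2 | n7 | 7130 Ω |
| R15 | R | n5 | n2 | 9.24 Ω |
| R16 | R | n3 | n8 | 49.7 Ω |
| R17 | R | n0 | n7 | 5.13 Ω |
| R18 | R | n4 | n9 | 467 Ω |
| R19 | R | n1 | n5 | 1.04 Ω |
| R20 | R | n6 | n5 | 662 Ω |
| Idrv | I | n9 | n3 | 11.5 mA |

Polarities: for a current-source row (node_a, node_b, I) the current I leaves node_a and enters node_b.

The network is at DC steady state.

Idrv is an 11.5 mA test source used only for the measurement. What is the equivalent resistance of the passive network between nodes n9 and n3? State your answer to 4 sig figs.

R_eq = 27.25 Ω

MNA unknowns: 9 node voltages V₁..V_9
R1: Y=0.03195 on G[9,3]
R2: Y=0.02833 on G[7,3]
R3: Y=0.02232 on G[5,6]
R4: Y=0.0006329 on G[6,0]
R5: Y=0.0001916 on G[2,6]
R6: Y=0.001105 on G[9,5]
R7: Y=0.0002037 on G[0,3]
R8: Y=0.003311 on G[9,8]
R9: Y=0.0002793 on G[6,4]
R10: Y=0.01333 on G[0,8]
R11: Y=0.09174 on G[6,8]
R12: Y=0.005556 on G[1,4]
R13: Y=0.02551 on G[1,5]
R14: Y=0.0001403 on G[2,7]
R15: Y=0.1082 on G[5,2]
R16: Y=0.02012 on G[3,8]
R17: Y=0.1949 on G[0,7]
R18: Y=0.002141 on G[4,9]
R19: Y=0.9615 on G[1,5]
R20: Y=0.001511 on G[6,5]
Idrv: z[9]−=0.0115, z[3]+=0.0115
solve → V1=-0.06349, V2=-0.06302, V3=0.01859, V4=-0.1247, V5=-0.06315, V6=-0.03872, V7=0.002317, V8=-0.03232, V9=-0.2948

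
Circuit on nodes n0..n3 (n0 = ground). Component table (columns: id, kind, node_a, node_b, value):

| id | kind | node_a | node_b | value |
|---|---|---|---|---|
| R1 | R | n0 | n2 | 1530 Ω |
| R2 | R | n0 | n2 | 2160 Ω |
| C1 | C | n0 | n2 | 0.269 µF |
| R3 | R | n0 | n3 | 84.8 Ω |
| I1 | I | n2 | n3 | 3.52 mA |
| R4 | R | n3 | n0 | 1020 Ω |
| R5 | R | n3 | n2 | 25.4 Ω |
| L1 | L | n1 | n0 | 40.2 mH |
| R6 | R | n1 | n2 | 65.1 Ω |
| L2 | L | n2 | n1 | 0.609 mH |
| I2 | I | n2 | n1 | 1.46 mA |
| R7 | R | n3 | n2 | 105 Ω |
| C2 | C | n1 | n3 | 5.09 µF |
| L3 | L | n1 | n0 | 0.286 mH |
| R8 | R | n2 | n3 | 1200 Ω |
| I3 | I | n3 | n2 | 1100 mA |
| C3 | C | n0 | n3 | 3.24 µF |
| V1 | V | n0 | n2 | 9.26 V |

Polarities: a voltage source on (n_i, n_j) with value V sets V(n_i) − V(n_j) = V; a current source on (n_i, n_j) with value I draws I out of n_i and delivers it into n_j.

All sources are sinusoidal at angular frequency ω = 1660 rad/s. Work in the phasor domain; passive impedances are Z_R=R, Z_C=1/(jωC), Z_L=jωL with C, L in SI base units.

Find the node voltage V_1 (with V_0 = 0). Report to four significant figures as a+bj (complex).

MNA unknowns: 3 node voltages V₁..V_3 plus 1 source current (V1)
R1: Y=0.0006536+0.000j on G[0,2]
R2: Y=0.0004630+0.000j on G[0,2]
C1: Y=0.000+0.0004465j on G[0,2]
R3: Y=0.01179+0.000j on G[0,3]
I1: z[2]−=0.00352, z[3]+=0.00352
R4: Y=0.0009804+0.000j on G[3,0]
R5: Y=0.03937+0.000j on G[3,2]
L1: Y=0.000-0.01499j on G[1,0]
R6: Y=0.01536+0.000j on G[1,2]
L2: Y=0.000-0.9892j on G[2,1]
I2: z[2]−=0.00146, z[1]+=0.00146
R7: Y=0.009524+0.000j on G[3,2]
C2: Y=0.000+0.008449j on G[1,3]
L3: Y=0.000-2.106j on G[1,0]
R8: Y=0.0008333+0.000j on G[2,3]
I3: z[3]−=1.1, z[2]+=1.1
C3: Y=0.000+0.005378j on G[0,3]
V1: row V0−V2=9.26, i_V1 at 0,2
solve → V1=-2.888-0.04438j, V2=-9.260+0.000j, V3=-23.83+4.881j
aux → i_V1=-0.4350+6.057j

-2.888-0.04438j V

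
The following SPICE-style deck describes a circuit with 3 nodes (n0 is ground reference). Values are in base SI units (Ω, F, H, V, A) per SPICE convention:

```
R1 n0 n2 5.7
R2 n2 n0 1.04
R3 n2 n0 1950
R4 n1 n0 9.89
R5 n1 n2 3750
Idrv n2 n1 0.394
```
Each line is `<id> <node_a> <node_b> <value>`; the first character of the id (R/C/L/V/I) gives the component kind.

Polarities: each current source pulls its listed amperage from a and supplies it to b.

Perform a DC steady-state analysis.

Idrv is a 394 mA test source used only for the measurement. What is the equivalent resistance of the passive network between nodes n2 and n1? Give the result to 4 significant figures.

R_eq = 10.74 Ω

Apply KCL at each of the 2 non-ground nodes and solve the resulting linear system.
Node n1: branches {R4, R5, Idrv} → V_1 = 3.886
Node n2: branches {R1, R2, R3, R5, Idrv} → V_2 = -0.3454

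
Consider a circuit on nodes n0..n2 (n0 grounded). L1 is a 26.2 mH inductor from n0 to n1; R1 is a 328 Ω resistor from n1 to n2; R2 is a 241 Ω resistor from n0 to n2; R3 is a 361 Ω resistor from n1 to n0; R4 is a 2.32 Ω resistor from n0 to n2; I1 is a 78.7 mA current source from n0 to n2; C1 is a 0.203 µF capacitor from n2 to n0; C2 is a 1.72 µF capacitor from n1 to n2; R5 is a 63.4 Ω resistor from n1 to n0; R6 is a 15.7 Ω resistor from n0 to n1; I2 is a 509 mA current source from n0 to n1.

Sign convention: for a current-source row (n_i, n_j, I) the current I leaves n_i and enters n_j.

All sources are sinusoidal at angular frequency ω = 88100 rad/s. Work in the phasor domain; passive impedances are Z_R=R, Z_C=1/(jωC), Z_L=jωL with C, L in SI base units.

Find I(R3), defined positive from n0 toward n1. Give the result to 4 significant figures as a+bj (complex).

MNA unknowns: 2 node voltages V₁..V_2
L1: Y=0.000-0.0004332j on G[0,1]
R1: Y=0.003049+0.000j on G[1,2]
R2: Y=0.004149+0.000j on G[0,2]
R3: Y=0.002770+0.000j on G[1,0]
R4: Y=0.4310+0.000j on G[0,2]
I1: z[0]−=0.0787, z[2]+=0.0787
C1: Y=0.000+0.01788j on G[2,0]
C2: Y=0.000+0.1515j on G[1,2]
R5: Y=0.01577+0.000j on G[1,0]
R6: Y=0.06369+0.000j on G[0,1]
I2: z[0]−=0.509, z[1]+=0.509
solve → V1=2.060-1.903j, V2=0.9763+0.3216j

-0.005706+0.005272j A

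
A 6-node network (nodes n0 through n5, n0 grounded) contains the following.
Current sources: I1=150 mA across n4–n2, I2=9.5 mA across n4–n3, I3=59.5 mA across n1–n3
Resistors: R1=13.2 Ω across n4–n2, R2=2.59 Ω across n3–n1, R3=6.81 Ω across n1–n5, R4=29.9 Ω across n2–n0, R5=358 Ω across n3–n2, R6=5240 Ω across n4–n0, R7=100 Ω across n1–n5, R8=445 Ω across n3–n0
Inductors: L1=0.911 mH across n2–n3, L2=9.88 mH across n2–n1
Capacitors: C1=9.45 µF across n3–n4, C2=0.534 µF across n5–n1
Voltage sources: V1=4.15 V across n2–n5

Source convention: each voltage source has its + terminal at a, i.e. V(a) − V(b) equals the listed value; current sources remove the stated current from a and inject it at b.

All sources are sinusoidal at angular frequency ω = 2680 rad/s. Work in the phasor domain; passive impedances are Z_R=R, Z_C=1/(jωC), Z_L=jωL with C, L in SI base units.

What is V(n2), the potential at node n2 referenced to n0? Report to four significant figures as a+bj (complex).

Element admittances at ω=2680 rad/s:
  I1: injects 0.15 A into n2 (from n4)
  I2: injects 0.0095 A into n3 (from n4)
  I3: injects 0.0595 A into n3 (from n1)
  Y(R1) = 0.07576+0.000j S between n4,n2
  Y(L1) = 0.000-0.4096j S between n2,n3
  Y(R2) = 0.3861+0.000j S between n3,n1
  Y(R3) = 0.1468+0.000j S between n1,n5
  Y(L2) = 0.000-0.03777j S between n2,n1
  Y(R4) = 0.03344+0.000j S between n2,n0
  Y(R5) = 0.002793+0.000j S between n3,n2
  Y(C1) = 0.000+0.02533j S between n3,n4
  Y(C2) = 0.000+0.001431j S between n5,n1
  Y(R6) = 0.0001908+0.000j S between n4,n0
  Y(R7) = 0.01000+0.000j S between n1,n5
  Y(R8) = 0.002247+0.000j S between n3,n0
  V1: constraint V(n2)−V(n5) = 4.15
Assemble and solve the 6×6 MNA system:
  V(n1)=-1.320-0.7987j  V(n2)=0.01593+0.06460j  V(n3)=-0.1042-1.008j  V(n4)=-1.564+0.5513j  V(n5)=-4.134+0.06460j
  i(V1)=-0.4426+0.1314j

0.01593+0.06460j V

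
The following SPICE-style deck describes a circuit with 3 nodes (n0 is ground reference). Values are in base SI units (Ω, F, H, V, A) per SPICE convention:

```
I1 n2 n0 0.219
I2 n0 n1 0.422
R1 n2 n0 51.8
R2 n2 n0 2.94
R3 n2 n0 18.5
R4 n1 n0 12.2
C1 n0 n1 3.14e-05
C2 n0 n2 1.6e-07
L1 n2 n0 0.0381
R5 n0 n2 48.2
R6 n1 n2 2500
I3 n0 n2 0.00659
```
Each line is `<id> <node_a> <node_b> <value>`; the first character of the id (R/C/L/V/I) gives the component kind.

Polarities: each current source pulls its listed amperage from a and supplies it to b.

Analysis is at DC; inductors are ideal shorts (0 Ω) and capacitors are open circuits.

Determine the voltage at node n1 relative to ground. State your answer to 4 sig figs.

5.123 V

Element admittances at DC:
  I1: injects 0.219 A into n0 (from n2)
  I2: injects 0.422 A into n1 (from n0)
  Y(R1) = 0.01931 S between n2,n0
  Y(R2) = 0.3401 S between n2,n0
  Y(R3) = 0.05405 S between n2,n0
  Y(R4) = 0.08197 S between n1,n0
  Y(C1) = 0.000 S between n0,n1
  Y(C2) = 0.000 S between n0,n2
  L1: short n2↔n0 (DC inductor)
  Y(R5) = 0.02075 S between n0,n2
  Y(R6) = 0.0004000 S between n1,n2
  I3: injects 0.00659 A into n2 (from n0)
Assemble and solve the 3×3 MNA system:
  V(n1)=5.123  V(n2)=0.000
  i(L1)=-0.2104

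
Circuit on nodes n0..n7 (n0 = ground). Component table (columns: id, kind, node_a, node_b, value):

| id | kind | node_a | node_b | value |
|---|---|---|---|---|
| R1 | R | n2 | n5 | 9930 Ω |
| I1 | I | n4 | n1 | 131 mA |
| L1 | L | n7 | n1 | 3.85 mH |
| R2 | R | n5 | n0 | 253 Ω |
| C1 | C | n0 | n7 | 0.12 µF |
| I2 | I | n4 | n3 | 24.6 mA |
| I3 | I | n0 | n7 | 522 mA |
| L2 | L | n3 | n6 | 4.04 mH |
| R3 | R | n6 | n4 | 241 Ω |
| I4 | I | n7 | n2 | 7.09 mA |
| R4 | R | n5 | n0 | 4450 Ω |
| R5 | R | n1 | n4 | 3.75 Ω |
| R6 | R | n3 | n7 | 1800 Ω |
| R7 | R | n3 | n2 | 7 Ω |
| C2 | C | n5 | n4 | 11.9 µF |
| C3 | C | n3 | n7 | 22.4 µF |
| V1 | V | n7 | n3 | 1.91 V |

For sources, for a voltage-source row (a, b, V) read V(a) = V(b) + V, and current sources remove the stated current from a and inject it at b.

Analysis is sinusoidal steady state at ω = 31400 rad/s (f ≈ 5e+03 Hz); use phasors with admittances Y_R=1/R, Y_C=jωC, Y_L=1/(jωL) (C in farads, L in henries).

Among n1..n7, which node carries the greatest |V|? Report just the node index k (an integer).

Apply KCL at each of the 7 non-ground nodes and solve the resulting linear system.
Node n1: branches {I1, L1, R5} → V_1 = 56.14-89.14j
Node n2: branches {R1, I4, R7} → V_2 = 94.85-76.21j
Node n3: branches {I2, L2, R6, R7, C3, V1} → V_3 = 94.83-76.20j
Node n4: branches {I1, I2, R3, R5, C2} → V_4 = 55.24-87.88j
Node n5: branches {R1, R2, R4, C2} → V_5 = 56.22-87.26j
Node n6: branches {L2, R3} → V_6 = 91.05-95.05j
Node n7: branches {L1, C1, I3, I4, R6, C3, V1} → V_7 = 96.74-76.20j
Source currents: i(V1)=0.1197-1.372j

6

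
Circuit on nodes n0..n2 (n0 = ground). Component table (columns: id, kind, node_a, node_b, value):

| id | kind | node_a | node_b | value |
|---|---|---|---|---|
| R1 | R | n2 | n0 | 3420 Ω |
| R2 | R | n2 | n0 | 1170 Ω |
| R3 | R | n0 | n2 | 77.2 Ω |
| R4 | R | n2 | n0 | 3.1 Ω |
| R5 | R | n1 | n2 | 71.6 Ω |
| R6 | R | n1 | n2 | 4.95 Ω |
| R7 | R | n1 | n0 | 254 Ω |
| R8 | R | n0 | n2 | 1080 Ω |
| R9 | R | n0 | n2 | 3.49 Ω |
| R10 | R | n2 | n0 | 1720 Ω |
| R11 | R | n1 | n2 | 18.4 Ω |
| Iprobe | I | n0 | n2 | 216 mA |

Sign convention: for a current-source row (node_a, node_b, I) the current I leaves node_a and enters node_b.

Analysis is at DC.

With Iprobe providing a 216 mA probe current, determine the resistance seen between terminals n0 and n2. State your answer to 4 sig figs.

R_eq = 1.591 Ω

Element admittances at DC:
  Y(R1) = 0.0002924 S between n2,n0
  Y(R2) = 0.0008547 S between n2,n0
  Y(R3) = 0.01295 S between n0,n2
  Y(R4) = 0.3226 S between n2,n0
  Y(R5) = 0.01397 S between n1,n2
  Y(R6) = 0.2020 S between n1,n2
  Y(R7) = 0.003937 S between n1,n0
  Y(R8) = 0.0009259 S between n0,n2
  Y(R9) = 0.2865 S between n0,n2
  Y(R10) = 0.0005814 S between n2,n0
  Y(R11) = 0.05435 S between n1,n2
  Iprobe: injects 0.216 A into n2 (from n0)
Assemble and solve the 2×2 MNA system:
  V(n1)=0.3387  V(n2)=0.3436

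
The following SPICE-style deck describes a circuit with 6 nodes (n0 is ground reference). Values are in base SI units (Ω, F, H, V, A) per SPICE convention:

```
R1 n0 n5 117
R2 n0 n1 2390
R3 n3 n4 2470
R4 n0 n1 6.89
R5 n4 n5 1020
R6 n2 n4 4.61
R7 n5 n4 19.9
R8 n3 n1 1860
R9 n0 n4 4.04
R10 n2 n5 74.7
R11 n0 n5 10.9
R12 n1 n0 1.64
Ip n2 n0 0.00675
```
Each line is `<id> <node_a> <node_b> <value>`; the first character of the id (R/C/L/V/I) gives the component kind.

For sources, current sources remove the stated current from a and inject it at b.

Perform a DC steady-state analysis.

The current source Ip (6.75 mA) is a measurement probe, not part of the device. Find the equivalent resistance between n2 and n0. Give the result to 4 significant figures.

R_eq = 7.606 Ω

MNA unknowns: 5 node voltages V₁..V_5
R1: Y=0.008547 on G[0,5]
R2: Y=0.0004184 on G[0,1]
R3: Y=0.0004049 on G[3,4]
R4: Y=0.1451 on G[0,1]
R5: Y=0.0009804 on G[4,5]
R6: Y=0.2169 on G[2,4]
R7: Y=0.05025 on G[5,4]
R8: Y=0.0005376 on G[3,1]
R9: Y=0.2475 on G[0,4]
R10: Y=0.01339 on G[2,5]
R11: Y=0.09174 on G[0,5]
R12: Y=0.6098 on G[1,0]
Ip: z[2]−=0.00675, z[0]+=0.00675
solve → V1=-6.939e-06, V2=-0.05134, V3=-0.009756, V4=-0.02270, V5=-0.01122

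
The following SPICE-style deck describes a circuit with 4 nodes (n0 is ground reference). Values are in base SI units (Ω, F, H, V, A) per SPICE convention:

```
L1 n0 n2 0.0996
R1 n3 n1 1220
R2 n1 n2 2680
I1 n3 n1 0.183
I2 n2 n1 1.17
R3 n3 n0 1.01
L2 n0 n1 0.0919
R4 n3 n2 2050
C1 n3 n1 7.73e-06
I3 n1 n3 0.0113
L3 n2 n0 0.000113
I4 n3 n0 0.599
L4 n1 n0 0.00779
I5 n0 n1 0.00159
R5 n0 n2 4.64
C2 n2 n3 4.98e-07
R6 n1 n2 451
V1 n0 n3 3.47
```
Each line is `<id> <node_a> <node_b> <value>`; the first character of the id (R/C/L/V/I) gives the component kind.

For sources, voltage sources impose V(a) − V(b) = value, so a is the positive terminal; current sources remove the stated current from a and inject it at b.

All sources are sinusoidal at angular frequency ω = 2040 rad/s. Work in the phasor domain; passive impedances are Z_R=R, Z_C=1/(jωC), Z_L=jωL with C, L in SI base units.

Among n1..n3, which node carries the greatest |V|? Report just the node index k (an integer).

1

MNA unknowns: 3 node voltages V₁..V_3 plus 1 source current (V1)
L1: Y=0.000-0.004922j on G[0,2]
R1: Y=0.0008197+0.000j on G[3,1]
R2: Y=0.0003731+0.000j on G[1,2]
I1: z[3]−=0.183, z[1]+=0.183
I2: z[2]−=1.17, z[1]+=1.17
R3: Y=0.9901+0.000j on G[3,0]
L2: Y=0.000-0.005334j on G[0,1]
R4: Y=0.0004878+0.000j on G[3,2]
C1: Y=0.000+0.01577j on G[3,1]
I3: z[1]−=0.0113, z[3]+=0.0113
L3: Y=0.000-4.338j on G[2,0]
I4: z[3]−=0.599, z[0]+=0.599
L4: Y=0.000-0.06293j on G[1,0]
I5: z[0]−=0.00159, z[1]+=0.00159
R5: Y=0.2155+0.000j on G[0,2]
C2: Y=0.000+0.001016j on G[2,3]
R6: Y=0.002217+0.000j on G[1,2]
V1: row V0−V3=3.47, i_V1 at 0,3
solve → V1=2.703+25.36j, V2=-0.02775-0.2668j, V3=-3.470+0.000j
aux → i_V1=-2.272-0.1215j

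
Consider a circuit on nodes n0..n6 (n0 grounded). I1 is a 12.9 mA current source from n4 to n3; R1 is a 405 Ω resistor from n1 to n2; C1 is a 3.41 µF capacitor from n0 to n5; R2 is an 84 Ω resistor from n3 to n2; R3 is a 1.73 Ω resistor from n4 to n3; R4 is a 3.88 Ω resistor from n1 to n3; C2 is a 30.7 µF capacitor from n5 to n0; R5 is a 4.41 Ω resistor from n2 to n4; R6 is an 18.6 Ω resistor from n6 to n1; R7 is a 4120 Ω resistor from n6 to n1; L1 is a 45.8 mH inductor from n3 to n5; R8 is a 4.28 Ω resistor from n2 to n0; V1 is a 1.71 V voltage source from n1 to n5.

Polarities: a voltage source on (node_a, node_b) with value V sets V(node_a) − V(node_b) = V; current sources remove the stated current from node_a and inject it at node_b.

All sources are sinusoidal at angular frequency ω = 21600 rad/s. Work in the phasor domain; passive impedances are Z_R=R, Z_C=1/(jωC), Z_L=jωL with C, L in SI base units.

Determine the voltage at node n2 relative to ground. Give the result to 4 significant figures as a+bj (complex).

Element admittances at ω=21600 rad/s:
  I1: injects 0.0129 A into n3 (from n4)
  Y(R1) = 0.002469+0.000j S between n1,n2
  Y(C1) = 0.000+0.07366j S between n0,n5
  Y(R2) = 0.01190+0.000j S between n3,n2
  Y(R3) = 0.5780+0.000j S between n4,n3
  Y(R4) = 0.2577+0.000j S between n1,n3
  Y(C2) = 0.000+0.6631j S between n5,n0
  Y(R5) = 0.2268+0.000j S between n2,n4
  Y(R6) = 0.05376+0.000j S between n6,n1
  Y(R7) = 0.0002427+0.000j S between n6,n1
  Y(L1) = 0.000-0.001011j S between n3,n5
  Y(R8) = 0.2336+0.000j S between n2,n0
  V1: constraint V(n1)−V(n5) = 1.71
Assemble and solve the 7×7 MNA system:
  V(n1)=1.693+0.1662j  V(n2)=0.5242+0.05358j  V(n3)=1.229+0.1236j  V(n4)=1.015+0.1039j  V(n5)=-0.01699+0.1662j  V(n6)=1.693+0.1662j
  i(V1)=-0.1224-0.01126j

0.5242+0.05358j V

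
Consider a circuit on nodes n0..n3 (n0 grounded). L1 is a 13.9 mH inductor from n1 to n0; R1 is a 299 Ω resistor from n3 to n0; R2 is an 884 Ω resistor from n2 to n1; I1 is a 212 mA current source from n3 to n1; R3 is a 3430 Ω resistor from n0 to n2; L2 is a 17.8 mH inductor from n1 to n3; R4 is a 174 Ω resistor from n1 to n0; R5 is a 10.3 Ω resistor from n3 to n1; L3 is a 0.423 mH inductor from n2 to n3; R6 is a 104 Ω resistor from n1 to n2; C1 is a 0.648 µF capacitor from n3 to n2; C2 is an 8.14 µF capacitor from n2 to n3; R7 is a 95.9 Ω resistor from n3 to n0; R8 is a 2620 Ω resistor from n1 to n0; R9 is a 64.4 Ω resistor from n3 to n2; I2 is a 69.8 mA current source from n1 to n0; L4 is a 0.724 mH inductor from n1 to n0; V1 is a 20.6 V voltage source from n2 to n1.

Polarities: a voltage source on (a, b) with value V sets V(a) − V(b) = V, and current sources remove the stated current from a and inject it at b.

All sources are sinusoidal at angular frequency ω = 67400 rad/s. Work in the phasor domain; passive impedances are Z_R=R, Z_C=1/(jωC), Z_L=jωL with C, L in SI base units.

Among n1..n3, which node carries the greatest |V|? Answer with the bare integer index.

MNA unknowns: 3 node voltages V₁..V_3 plus 1 source current (V1)
L1: Y=0.000-0.001067j on G[1,0]
R1: Y=0.003344+0.000j on G[3,0]
R2: Y=0.001131+0.000j on G[2,1]
I1: z[3]−=0.212, z[1]+=0.212
R3: Y=0.0002915+0.000j on G[0,2]
L2: Y=0.000-0.0008335j on G[1,3]
R4: Y=0.005747+0.000j on G[1,0]
R5: Y=0.09709+0.000j on G[3,1]
L3: Y=0.000-0.03508j on G[2,3]
R6: Y=0.009615+0.000j on G[1,2]
C1: Y=0.000+0.04368j on G[3,2]
C2: Y=0.000+0.5486j on G[2,3]
R7: Y=0.01043+0.000j on G[3,0]
R8: Y=0.0003817+0.000j on G[1,0]
R9: Y=0.01553+0.000j on G[3,2]
I2: z[1]−=0.0698, z[0]+=0.0698
L4: Y=0.000-0.02049j on G[1,0]
V1: row V2−V1=20.6, i_V1 at 2,1
solve → V1=-6.688-9.984j, V2=13.91-9.984j, V3=13.24-5.816j
aux → i_V1=-2.558-0.3050j

2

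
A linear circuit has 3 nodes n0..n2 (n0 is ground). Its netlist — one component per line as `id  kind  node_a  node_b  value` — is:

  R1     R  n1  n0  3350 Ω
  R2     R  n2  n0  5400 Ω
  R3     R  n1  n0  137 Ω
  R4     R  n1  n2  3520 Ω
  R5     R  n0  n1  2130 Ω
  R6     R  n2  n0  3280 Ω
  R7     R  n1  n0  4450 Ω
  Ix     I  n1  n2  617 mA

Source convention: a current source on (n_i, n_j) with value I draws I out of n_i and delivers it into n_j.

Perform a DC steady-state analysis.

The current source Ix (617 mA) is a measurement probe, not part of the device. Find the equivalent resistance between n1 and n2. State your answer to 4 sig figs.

MNA unknowns: 2 node voltages V₁..V_2
R1: Y=0.0002985 on G[1,0]
R2: Y=0.0001852 on G[2,0]
R3: Y=0.007299 on G[1,0]
R4: Y=0.0002841 on G[1,2]
R5: Y=0.0004695 on G[0,1]
R6: Y=0.0003049 on G[2,0]
R7: Y=0.0002247 on G[1,0]
Ix: z[1]−=0.617, z[2]+=0.617
solve → V1=-46.10, V2=780.1

R_eq = 1339. Ω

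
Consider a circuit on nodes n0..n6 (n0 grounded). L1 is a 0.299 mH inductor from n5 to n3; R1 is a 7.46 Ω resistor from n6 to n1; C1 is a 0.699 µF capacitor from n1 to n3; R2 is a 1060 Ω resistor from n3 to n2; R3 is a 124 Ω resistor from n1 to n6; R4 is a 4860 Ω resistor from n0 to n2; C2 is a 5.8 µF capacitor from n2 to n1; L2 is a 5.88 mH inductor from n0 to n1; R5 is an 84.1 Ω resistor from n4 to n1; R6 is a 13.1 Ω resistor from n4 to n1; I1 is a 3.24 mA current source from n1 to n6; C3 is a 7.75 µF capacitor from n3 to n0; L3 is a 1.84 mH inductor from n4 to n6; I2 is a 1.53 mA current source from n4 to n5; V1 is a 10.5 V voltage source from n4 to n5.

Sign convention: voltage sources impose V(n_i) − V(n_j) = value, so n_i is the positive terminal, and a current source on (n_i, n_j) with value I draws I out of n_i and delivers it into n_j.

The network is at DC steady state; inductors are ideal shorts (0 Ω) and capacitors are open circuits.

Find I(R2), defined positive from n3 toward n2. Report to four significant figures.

Element admittances at DC:
  L1: short n5↔n3 (DC inductor)
  Y(R1) = 0.1340 S between n6,n1
  Y(C1) = 0.000 S between n1,n3
  Y(R2) = 0.0009434 S between n3,n2
  Y(R3) = 0.008065 S between n1,n6
  Y(R4) = 0.0002058 S between n0,n2
  Y(C2) = 0.000 S between n2,n1
  L2: short n0↔n1 (DC inductor)
  Y(R5) = 0.01189 S between n4,n1
  Y(R6) = 0.07634 S between n4,n1
  I1: injects 0.00324 A into n6 (from n1)
  Y(C3) = 0.000 S between n3,n0
  L3: short n4↔n6 (DC inductor)
  I2: injects 0.00153 A into n5 (from n4)
  V1: constraint V(n4)−V(n5) = 10.5
Assemble and solve the 10×10 MNA system:
  V(n1)=0.000  V(n2)=-8.602  V(n3)=-10.48  V(n4)=0.02175  V(n5)=-10.48  V(n6)=0.02175
  i(L1)=-0.001770  i(L2)=-0.001770  i(L3)=-0.0001490  i(V1)=-0.003300

-0.001770 A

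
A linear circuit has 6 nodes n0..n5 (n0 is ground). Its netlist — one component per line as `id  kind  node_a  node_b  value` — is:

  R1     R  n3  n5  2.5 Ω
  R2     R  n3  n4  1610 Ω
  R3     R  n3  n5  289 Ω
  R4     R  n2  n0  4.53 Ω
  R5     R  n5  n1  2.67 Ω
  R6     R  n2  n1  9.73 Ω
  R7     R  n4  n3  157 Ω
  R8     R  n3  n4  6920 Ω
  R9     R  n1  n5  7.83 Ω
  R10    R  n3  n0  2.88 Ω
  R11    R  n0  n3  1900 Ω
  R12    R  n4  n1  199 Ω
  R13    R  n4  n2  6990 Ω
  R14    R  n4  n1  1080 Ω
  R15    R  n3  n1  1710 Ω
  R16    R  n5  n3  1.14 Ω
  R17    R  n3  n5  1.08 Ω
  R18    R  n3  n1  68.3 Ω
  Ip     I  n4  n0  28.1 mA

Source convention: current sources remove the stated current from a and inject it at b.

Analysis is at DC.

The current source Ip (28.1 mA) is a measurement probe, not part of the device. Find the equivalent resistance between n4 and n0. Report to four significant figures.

Apply KCL at each of the 5 non-ground nodes and solve the resulting linear system.
Node n1: branches {R5, R6, R9, R12, R14, R15, R18} → V_1 = -0.08053
Node n2: branches {R4, R6, R13} → V_2 = -0.02654
Node n3: branches {R1, R2, R3, R7, R8, R10, R11, R15, R16, R17, R18} → V_3 = -0.06396
Node n4: branches {R2, R7, R8, R12, R13, R14, Ip} → V_4 = -2.195
Node n5: branches {R1, R3, R5, R9, R16, R17} → V_5 = -0.06703

R_eq = 78.12 Ω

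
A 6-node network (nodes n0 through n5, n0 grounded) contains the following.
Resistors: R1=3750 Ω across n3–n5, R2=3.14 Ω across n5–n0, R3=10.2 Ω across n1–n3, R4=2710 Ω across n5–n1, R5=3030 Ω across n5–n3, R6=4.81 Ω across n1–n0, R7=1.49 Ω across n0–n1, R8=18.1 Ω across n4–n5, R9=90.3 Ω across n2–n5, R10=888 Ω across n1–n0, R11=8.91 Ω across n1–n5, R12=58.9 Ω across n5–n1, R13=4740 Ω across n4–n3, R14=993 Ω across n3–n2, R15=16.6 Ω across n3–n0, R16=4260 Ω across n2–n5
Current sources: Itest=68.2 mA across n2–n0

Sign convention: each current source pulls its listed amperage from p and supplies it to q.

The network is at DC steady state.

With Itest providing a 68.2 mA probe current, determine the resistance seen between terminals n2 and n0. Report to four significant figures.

R_eq = 83.21 Ω

Apply KCL at each of the 5 non-ground nodes and solve the resulting linear system.
Node n1: branches {R3, R4, R6, R7, R10, R11, R12} → V_1 = -0.02142
Node n2: branches {R9, R14, R16, Itest} → V_2 = -5.675
Node n3: branches {R1, R3, R5, R13, R14, R15} → V_3 = -0.04955
Node n4: branches {R8, R13} → V_4 = -0.1452
Node n5: branches {R1, R2, R4, R5, R8, R9, R11, R12, R16} → V_5 = -0.1456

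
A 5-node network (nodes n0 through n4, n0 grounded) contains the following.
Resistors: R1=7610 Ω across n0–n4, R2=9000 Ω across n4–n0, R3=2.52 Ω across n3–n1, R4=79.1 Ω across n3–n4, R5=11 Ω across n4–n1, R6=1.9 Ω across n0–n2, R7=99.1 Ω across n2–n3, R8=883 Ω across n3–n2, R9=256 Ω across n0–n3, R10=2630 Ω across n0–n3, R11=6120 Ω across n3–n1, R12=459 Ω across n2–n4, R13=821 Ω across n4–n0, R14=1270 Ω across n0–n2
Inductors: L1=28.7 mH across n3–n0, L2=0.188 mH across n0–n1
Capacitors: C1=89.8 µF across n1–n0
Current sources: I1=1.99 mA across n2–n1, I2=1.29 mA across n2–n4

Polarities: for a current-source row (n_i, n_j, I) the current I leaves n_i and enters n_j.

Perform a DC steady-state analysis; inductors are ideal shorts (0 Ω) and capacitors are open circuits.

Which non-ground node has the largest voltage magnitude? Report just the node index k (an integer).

Apply KCL at each of the 4 non-ground nodes and solve the resulting linear system.
Node n1: branches {R3, C1, R5, L2, R11, I1} → V_1 = 0.000
Node n2: branches {R6, R7, R8, I1, R12, R14, I2} → V_2 = -0.006020
Node n3: branches {L1, R3, R4, R7, R8, R9, R10, R11} → V_3 = 0.000
Node n4: branches {R1, R2, R4, R5, R12, R13, I2} → V_4 = 0.01191
Source currents: i(L1)=8.303e-05, i(L2)=-0.003073

4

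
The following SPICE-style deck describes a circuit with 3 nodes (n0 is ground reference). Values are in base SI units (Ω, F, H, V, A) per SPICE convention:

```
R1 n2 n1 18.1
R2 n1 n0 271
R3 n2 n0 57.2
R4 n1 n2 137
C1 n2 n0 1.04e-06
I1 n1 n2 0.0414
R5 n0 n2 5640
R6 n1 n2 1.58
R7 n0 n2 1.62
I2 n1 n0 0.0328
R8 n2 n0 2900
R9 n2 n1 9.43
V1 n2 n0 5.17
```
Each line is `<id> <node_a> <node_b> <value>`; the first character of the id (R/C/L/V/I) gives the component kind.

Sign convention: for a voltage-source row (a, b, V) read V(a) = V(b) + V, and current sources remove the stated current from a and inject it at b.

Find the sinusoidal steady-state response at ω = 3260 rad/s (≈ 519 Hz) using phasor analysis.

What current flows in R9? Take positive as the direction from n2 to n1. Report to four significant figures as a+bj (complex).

0.01228+0.000j A

Element admittances at ω=3260 rad/s:
  Y(R1) = 0.05525+0.000j S between n2,n1
  Y(R2) = 0.003690+0.000j S between n1,n0
  Y(R3) = 0.01748+0.000j S between n2,n0
  Y(R4) = 0.007299+0.000j S between n1,n2
  Y(C1) = 0.000+0.003390j S between n2,n0
  I1: injects 0.0414 A into n2 (from n1)
  Y(R5) = 0.0001773+0.000j S between n0,n2
  Y(R6) = 0.6329+0.000j S between n1,n2
  Y(R7) = 0.6173+0.000j S between n0,n2
  I2: injects 0.0328 A into n0 (from n1)
  Y(R8) = 0.0003448+0.000j S between n2,n0
  Y(R9) = 0.1060+0.000j S between n2,n1
  V1: constraint V(n2)−V(n0) = 5.17
Assemble and solve the 3×3 MNA system:
  V(n1)=5.054+0.000j  V(n2)=5.170+0.000j
  i(V1)=-3.336-0.01753j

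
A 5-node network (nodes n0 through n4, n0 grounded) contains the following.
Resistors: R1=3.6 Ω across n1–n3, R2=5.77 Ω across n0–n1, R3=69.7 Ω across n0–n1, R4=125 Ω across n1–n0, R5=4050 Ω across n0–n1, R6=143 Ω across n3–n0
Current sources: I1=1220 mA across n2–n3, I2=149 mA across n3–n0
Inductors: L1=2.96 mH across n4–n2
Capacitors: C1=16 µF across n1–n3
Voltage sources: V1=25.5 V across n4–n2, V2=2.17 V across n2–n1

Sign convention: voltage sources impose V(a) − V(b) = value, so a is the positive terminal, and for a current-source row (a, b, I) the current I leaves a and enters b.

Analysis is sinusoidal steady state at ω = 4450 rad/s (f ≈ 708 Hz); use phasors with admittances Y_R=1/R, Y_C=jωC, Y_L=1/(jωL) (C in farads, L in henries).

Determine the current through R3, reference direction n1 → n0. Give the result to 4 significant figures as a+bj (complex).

Apply KCL at each of the 4 non-ground nodes and solve the resulting linear system.
Node n1: branches {R1, R2, R3, R4, R5, C1, V2} → V_1 = -0.8570+0.03070j
Node n2: branches {I1, L1, V1, V2} → V_2 = 1.313+0.03070j
Node n3: branches {R1, I1, I2, R6, C1} → V_3 = 2.702-0.8600j
Node n4: branches {L1, V1} → V_4 = 26.81+0.03070j
Source currents: i(V1)=0.000+1.936j, i(V2)=-1.220+0.000j

-0.01230+0.0004404j A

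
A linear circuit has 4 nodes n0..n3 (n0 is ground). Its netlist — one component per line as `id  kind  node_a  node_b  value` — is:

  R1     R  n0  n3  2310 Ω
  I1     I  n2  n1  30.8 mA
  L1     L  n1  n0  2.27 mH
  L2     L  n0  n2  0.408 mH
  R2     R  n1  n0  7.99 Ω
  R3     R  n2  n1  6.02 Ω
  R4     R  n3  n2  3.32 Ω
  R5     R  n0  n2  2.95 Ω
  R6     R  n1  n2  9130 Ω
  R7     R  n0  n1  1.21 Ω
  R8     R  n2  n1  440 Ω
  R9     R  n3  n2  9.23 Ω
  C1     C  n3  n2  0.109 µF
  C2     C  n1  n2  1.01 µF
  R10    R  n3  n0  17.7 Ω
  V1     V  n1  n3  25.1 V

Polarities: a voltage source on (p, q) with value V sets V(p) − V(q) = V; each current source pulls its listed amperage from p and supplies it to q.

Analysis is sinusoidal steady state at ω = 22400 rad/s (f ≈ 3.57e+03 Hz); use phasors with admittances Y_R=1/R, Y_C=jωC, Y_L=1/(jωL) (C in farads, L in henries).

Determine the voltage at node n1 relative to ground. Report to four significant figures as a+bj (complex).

MNA unknowns: 3 node voltages V₁..V_3 plus 1 source current (V1)
R1: Y=0.0004329+0.000j on G[0,3]
I1: z[2]−=0.0308, z[1]+=0.0308
L1: Y=0.000-0.01967j on G[1,0]
L2: Y=0.000-0.1094j on G[0,2]
R2: Y=0.1252+0.000j on G[1,0]
R3: Y=0.1661+0.000j on G[2,1]
R4: Y=0.3012+0.000j on G[3,2]
R5: Y=0.3390+0.000j on G[0,2]
R6: Y=0.0001095+0.000j on G[1,2]
R7: Y=0.8264+0.000j on G[0,1]
R8: Y=0.002273+0.000j on G[2,1]
R9: Y=0.1083+0.000j on G[3,2]
C1: Y=0.000+0.002442j on G[3,2]
C2: Y=0.000+0.02262j on G[1,2]
R10: Y=0.05650+0.000j on G[3,0]
V1: row V1−V3=25.1, i_V1 at 1,3
solve → V1=4.357-0.4814j, V2=-8.390-1.023j, V3=-20.74-0.4814j
aux → i_V1=-6.241+0.1642j

4.357-0.4814j V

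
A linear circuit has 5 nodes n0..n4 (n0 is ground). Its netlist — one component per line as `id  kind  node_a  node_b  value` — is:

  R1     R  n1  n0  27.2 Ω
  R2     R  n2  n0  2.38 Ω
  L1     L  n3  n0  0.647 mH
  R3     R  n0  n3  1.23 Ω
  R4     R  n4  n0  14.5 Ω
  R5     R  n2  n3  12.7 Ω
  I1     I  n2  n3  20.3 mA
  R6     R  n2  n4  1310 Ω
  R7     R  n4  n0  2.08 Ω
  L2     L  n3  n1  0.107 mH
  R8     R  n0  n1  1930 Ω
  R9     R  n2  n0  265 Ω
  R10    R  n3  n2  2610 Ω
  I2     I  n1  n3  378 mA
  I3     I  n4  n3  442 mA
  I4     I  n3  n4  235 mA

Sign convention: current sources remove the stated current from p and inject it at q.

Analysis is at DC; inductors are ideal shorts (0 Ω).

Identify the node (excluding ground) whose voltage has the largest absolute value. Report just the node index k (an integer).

4

Apply KCL at each of the 4 non-ground nodes and solve the resulting linear system.
Node n1: branches {R1, L2, R8, I2} → V_1 = 0.000
Node n2: branches {R2, R5, I1, R6, R9, R10} → V_2 = -0.04086
Node n3: branches {L1, R3, R5, I1, L2, R10, I2, I3, I4} → V_3 = 0.000
Node n4: branches {R4, R6, R7, I3, I4} → V_4 = -0.3761
Source currents: i(L1)=0.2241, i(L2)=0.3780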